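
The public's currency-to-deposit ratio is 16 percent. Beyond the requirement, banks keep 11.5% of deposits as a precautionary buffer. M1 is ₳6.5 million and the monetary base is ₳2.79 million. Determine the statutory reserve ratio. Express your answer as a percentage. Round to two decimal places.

Using m = M/MB = 6.5/2.79 ≈ 2.329749. Since m = (1 + c)/(c + rr + e), the denominator satisfies c + rr + e = (1 + c)/m = (1 + 0.16) / 2.329749 ≈ 0.497908.
With c = 0.16 and e = 0.115, the statutory reserve ratio is 0.497908 − 0.16 − 0.115 = 0.222908.

22.29%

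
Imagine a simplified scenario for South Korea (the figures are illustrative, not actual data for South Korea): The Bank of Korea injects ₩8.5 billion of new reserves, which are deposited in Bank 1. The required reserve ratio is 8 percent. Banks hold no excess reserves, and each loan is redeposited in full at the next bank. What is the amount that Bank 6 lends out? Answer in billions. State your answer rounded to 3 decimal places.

₩5.154 billion

Each bank lends a fraction (1 − rr) = 0.9200 of the deposit it receives, so Bank 6 receives 8.5·0.9200^5 and lends 8.5·0.9200^6 ≈ 5.1540 billion.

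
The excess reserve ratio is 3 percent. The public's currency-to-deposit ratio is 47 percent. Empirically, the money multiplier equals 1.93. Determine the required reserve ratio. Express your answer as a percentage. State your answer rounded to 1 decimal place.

Using m = 1.93. Since m = (1 + c)/(c + rr + e), the denominator satisfies c + rr + e = (1 + c)/m = (1 + 0.47) / 1.93 ≈ 0.761658.
With c = 0.47 and e = 0.03, the required reserve ratio is 0.761658 − 0.47 − 0.03 = 0.261658.

26.2%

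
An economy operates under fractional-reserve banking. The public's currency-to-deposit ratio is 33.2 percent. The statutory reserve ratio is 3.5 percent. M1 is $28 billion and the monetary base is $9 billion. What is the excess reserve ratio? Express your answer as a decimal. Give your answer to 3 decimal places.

Using m = M/MB = 28/9 ≈ 3.111111. Since m = (1 + c)/(c + rr + e), the denominator satisfies c + rr + e = (1 + c)/m = (1 + 0.332) / 3.111111 ≈ 0.428143.
With c = 0.332 and rr = 0.035, the excess reserve ratio is 0.428143 − 0.332 − 0.035 = 0.061143.

0.061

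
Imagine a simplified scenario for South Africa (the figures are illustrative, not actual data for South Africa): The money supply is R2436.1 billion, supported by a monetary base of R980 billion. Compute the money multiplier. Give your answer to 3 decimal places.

2.486

The money multiplier is m = M / MB = 2436.1 / 980 ≈ 2.48582.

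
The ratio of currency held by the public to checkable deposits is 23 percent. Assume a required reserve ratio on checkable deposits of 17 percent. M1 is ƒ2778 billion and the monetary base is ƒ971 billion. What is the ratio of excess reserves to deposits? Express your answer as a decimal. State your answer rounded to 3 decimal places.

Using m = M/MB = 2778/971 ≈ 2.860968. Since m = (1 + c)/(c + rr + e), the denominator satisfies c + rr + e = (1 + c)/m = (1 + 0.23) / 2.860968 ≈ 0.429924.
With c = 0.23 and rr = 0.17, the ratio of excess reserves to deposits is 0.429924 − 0.23 − 0.17 = 0.029924.

0.030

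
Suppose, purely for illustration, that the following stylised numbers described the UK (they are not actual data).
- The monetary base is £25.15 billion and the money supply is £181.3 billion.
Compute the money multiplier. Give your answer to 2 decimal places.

The money multiplier is m = M / MB = 181.3 / 25.15 ≈ 7.20875.

7.21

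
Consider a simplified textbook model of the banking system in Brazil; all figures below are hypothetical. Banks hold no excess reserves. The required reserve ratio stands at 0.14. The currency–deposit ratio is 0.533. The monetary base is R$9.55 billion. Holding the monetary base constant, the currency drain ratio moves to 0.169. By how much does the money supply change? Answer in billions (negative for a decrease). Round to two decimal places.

R$14.38 billion

Initially m₁ = (1 + 0.533) / (0.14 + 0.533) ≈ 2.2779, so M₁ = 2.2779 × 9.55 ≈ 21.7539 billion.
After the change m₂ = (1 + 0.169) / (0.14 + 0.169) ≈ 3.7832, so M₂ = 3.7832 × 9.55 ≈ 36.1296 billion.
ΔM = M₂ − M₁ = 36.1296 − 21.7539 = 14.3757 billion.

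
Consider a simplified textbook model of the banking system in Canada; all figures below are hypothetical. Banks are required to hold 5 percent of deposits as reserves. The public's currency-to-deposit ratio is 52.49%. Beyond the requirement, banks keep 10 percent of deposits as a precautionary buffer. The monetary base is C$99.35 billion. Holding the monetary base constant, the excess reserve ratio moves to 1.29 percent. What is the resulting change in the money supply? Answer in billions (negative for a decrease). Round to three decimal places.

Initially m₁ = (1 + 0.5249) / (0.05 + 0.1 + 0.5249) ≈ 2.259446, so M₁ = 2.259446 × 99.35 ≈ 224.476 billion.
After the change m₂ = (1 + 0.5249) / (0.05 + 0.0129 + 0.5249) ≈ 2.594250, so M₂ = 2.594250 × 99.35 ≈ 257.7387 billion.
ΔM = M₂ − M₁ = 257.7387 − 224.476 = 33.2627 billion.

C$33.263 billion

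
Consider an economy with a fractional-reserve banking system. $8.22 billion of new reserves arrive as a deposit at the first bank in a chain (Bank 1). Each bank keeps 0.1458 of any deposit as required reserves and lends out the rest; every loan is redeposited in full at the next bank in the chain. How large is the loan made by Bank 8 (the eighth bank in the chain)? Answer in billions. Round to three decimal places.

Each bank lends a fraction (1 − rr) = 0.8542 of the deposit it receives, so Bank 8 receives 8.22·0.8542^7 and lends 8.22·0.8542^8 ≈ 2.3300 billion.

$2.330 billion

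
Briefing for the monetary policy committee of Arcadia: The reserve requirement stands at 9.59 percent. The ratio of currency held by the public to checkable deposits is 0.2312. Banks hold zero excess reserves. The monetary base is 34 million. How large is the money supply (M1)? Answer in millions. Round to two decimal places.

127.98 million

The money multiplier is m = (1 + c) / (rr + c) = (1 + 0.2312) / (0.0959 + 0.2312) ≈ 3.76399.
So M = m × MB = 3.76399 × 34 ≈ 127.9757 million.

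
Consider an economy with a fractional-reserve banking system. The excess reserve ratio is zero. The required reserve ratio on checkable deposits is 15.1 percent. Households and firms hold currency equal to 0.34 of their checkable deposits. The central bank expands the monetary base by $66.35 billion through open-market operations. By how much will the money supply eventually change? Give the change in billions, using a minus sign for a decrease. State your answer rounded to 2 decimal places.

$181.08 billion

The money multiplier is m = (1 + c) / (rr + c) = (1 + 0.34) / (0.151 + 0.34) ≈ 2.72912.
The purchase adds 66.35 billion of base, so ΔM = m × ΔMB = 2.72912 × (+66.35) ≈ 181.0771 billion.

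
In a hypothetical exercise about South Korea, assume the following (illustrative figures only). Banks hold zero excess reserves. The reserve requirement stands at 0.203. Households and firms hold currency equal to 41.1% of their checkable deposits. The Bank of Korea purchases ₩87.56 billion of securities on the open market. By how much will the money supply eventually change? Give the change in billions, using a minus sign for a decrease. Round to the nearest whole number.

The money multiplier is m = (1 + c) / (rr + c) = (1 + 0.411) / (0.203 + 0.411) ≈ 2.2980.
The purchase adds 87.56 billion of base, so ΔM = m × ΔMB = 2.2980 × (+87.56) ≈ 201.2129 billion.

₩201 billion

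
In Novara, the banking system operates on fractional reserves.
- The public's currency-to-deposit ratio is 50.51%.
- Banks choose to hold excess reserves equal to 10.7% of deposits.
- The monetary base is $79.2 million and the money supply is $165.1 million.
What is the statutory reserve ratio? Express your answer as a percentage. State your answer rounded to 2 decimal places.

10.99%

Using m = M/MB = 165.1/79.2 ≈ 2.084596. Since m = (1 + c)/(c + rr + e), the denominator satisfies c + rr + e = (1 + c)/m = (1 + 0.5051) / 2.084596 ≈ 0.722010.
With c = 0.5051 and e = 0.107, the statutory reserve ratio is 0.722010 − 0.5051 − 0.107 = 0.10991.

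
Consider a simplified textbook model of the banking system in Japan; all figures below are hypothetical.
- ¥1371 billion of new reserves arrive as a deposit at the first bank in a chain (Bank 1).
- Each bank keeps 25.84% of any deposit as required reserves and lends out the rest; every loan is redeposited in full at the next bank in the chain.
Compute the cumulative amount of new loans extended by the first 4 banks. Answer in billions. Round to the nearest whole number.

¥2745 billion

Bank i lends (1 − rr)^i of the original deposit: Bank 1 lends 1371·0.7416 = 1016.7336, Bank 2 lends 1371·0.7416² ≈ 754.0096, and so on.
Summing a geometric series: total = 1371·[0.7416·(1 − 0.7416^4) / (1 − 0.7416)] ≈ 2744.5999 billion.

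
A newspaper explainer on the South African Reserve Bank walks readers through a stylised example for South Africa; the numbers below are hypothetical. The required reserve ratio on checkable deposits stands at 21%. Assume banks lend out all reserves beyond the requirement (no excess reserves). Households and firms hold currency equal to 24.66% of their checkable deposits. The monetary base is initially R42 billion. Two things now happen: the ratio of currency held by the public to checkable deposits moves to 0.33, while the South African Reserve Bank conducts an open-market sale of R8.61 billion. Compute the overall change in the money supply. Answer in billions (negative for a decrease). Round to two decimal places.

Before: m₁ = (1 + 0.2466) / (0.21 + 0.2466) ≈ 2.73018, MB₁ = 42, so M₁ = 2.73018 × 42 ≈ 114.6676 billion.
After: m₂ = (1 + 0.33) / (0.21 + 0.33) ≈ 2.46296, MB₂ = 42 − 8.61 = 33.39, so M₂ = 2.46296 × 33.39 ≈ 82.2382 billion.
ΔM = M₂ − M₁ = 82.2382 − 114.6676 = -32.4294 billion.

-32.43 billion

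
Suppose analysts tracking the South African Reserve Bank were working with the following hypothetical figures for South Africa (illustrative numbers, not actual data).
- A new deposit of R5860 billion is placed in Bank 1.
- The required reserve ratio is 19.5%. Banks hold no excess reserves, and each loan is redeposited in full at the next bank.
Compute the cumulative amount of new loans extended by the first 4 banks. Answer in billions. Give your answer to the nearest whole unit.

R14032 billion

Bank i lends (1 − rr)^i of the original deposit: Bank 1 lends 5860·0.8050 = 4717.3000, Bank 2 lends 5860·0.8050² = 3797.4265, and so on.
Summing a geometric series: total = 5860·[0.8050·(1 − 0.8050^4) / (1 − 0.8050)] ≈ 14032.4821 billion.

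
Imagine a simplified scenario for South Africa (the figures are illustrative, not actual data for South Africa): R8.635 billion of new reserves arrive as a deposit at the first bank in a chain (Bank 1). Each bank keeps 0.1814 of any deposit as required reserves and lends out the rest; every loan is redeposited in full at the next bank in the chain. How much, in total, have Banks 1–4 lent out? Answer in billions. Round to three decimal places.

R21.469 billion

Bank i lends (1 − rr)^i of the original deposit: Bank 1 lends 8.635·0.8186 ≈ 7.0686, Bank 2 lends 8.635·0.8186² ≈ 5.7864, and so on.
Summing a geometric series: total = 8.635·[0.8186·(1 − 0.8186^4) / (1 − 0.8186)] ≈ 21.4692 billion.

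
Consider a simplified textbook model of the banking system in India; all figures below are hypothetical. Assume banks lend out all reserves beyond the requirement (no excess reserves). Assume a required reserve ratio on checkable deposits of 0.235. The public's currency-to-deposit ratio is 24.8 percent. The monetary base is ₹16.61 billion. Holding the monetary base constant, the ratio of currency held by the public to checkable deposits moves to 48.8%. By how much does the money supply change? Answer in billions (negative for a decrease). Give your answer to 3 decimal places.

Initially m₁ = (1 + 0.248) / (0.235 + 0.248) ≈ 2.583851, so M₁ = 2.583851 × 16.61 ≈ 42.9178 billion.
After the change m₂ = (1 + 0.488) / (0.235 + 0.488) ≈ 2.058091, so M₂ = 2.058091 × 16.61 ≈ 34.1849 billion.
ΔM = M₂ − M₁ = 34.1849 − 42.9178 = -8.7329 billion.

-8.733 billion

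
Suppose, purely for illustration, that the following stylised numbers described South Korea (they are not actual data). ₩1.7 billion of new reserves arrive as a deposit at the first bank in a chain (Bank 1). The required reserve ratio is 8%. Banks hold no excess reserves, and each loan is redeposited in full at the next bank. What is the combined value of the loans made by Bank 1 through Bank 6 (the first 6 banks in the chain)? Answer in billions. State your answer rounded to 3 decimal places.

Bank i lends (1 − rr)^i of the original deposit: Bank 1 lends 1.7·0.9200 = 1.5640, Bank 2 lends 1.7·0.9200² ≈ 1.4389, and so on.
Summing a geometric series: total = 1.7·[0.9200·(1 − 0.9200^6) / (1 − 0.9200)] ≈ 7.6958 billion.

₩7.696 billion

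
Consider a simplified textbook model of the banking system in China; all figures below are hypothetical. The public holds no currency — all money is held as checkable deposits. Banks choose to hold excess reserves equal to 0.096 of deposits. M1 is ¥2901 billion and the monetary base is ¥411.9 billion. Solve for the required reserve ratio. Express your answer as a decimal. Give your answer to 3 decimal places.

0.046

Using m = M/MB = 2901/411.9 ≈ 7.042972. Since m = (1 + c)/(c + rr + e), the denominator satisfies c + rr + e = (1 + c)/m = (1 + 0) / 7.042972 ≈ 0.141986.
With c = 0 and e = 0.096, the required reserve ratio is 0.141986 − 0 − 0.096 = 0.045986.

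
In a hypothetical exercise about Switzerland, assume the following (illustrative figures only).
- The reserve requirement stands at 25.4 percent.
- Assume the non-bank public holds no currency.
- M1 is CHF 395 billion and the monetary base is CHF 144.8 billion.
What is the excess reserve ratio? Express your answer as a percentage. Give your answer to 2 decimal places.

Using m = M/MB = 395/144.8 ≈ 2.727901. Since m = (1 + c)/(c + rr + e), the denominator satisfies c + rr + e = (1 + c)/m = (1 + 0) / 2.727901 ≈ 0.366582.
With c = 0 and rr = 0.254, the excess reserve ratio is 0.366582 − 0 − 0.254 = 0.112582.

11.26%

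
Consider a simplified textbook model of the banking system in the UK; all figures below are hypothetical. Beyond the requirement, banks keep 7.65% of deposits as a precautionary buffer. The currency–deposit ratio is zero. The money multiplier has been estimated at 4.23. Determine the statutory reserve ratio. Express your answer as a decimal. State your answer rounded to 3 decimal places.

0.160

Using m = 4.23. Since m = (1 + c)/(c + rr + e), the denominator satisfies c + rr + e = (1 + c)/m = (1 + 0) / 4.23 ≈ 0.236407.
With c = 0 and e = 0.0765, the statutory reserve ratio is 0.236407 − 0 − 0.0765 = 0.159907.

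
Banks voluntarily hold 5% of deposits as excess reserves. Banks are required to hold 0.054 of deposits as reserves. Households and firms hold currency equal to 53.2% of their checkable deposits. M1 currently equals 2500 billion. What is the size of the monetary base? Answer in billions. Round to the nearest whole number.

1038 billion

The money multiplier is m = (1 + c) / (rr + e + c) = (1 + 0.532) / (0.054 + 0.05 + 0.532) ≈ 2.40881.
MB = M / m = 2500 / 2.40881 ≈ 1037.8569 billion.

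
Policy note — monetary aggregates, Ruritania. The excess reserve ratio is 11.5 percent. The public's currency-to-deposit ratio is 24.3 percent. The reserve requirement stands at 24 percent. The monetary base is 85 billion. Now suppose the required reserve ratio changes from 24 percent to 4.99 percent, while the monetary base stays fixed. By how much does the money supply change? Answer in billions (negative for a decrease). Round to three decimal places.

Initially m₁ = (1 + 0.243) / (0.24 + 0.115 + 0.243) ≈ 2.078595, so M₁ = 2.078595 × 85 ≈ 176.6806 billion.
After the change m₂ = (1 + 0.243) / (0.0499 + 0.115 + 0.243) ≈ 3.047316, so M₂ = 3.047316 × 85 ≈ 259.0219 billion.
ΔM = M₂ − M₁ = 259.0219 − 176.6806 = 82.3413 billion.

82.341 billion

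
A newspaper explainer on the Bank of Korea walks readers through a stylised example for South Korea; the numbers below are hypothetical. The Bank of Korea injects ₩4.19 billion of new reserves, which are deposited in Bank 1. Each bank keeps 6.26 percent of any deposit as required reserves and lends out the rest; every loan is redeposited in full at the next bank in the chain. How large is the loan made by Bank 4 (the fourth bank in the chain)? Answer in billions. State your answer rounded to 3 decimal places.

Each bank lends a fraction (1 − rr) = 0.9374 of the deposit it receives, so Bank 4 receives 4.19·0.9374^3 and lends 4.19·0.9374^4 ≈ 3.2353 billion.

₩3.235 billion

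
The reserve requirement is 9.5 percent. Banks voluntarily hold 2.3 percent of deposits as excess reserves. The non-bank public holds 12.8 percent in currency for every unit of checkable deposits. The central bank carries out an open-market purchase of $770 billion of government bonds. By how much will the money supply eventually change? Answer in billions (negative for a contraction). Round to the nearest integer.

The money multiplier is m = (1 + c) / (rr + e + c) = (1 + 0.128) / (0.095 + 0.023 + 0.128) ≈ 4.5854.
The purchase adds 770 billion of base, so ΔM = m × ΔMB = 4.5854 × (+770) = 3530.758 billion.

$3531 billion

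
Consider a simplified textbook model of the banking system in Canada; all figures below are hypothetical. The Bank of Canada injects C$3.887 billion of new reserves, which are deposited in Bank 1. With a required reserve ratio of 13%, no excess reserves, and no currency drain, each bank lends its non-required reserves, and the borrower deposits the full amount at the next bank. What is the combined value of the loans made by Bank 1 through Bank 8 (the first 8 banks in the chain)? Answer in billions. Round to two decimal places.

Bank i lends (1 − rr)^i of the original deposit: Bank 1 lends 3.887·0.8700 ≈ 3.3817, Bank 2 lends 3.887·0.8700² ≈ 2.9421, and so on.
Summing a geometric series: total = 3.887·[0.8700·(1 − 0.8700^8) / (1 − 0.8700)] ≈ 17.4752 billion.

C$17.48 billion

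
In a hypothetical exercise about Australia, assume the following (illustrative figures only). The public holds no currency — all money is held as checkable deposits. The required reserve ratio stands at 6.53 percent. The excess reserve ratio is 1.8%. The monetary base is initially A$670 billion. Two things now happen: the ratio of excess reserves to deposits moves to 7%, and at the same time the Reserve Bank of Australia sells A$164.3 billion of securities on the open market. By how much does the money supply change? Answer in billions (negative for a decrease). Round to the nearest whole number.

-4306 billion

Before: m₁ = 1 / (0.0653 + 0.018) ≈ 12.0048, MB₁ = 670, so M₁ = 12.0048 × 670 = 8043.216 billion.
After: m₂ = 1 / (0.0653 + 0.07) ≈ 7.3910, MB₂ = 670 − 164.3 = 505.7, so M₂ = 7.3910 × 505.7 = 3737.6287 billion.
ΔM = M₂ − M₁ = 3737.6287 − 8043.216 = -4305.5873 billion.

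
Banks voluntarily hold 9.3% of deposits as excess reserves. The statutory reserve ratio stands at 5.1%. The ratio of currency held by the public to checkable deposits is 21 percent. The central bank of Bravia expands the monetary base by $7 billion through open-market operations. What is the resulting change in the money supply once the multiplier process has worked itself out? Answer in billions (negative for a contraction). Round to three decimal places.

$23.927 billion

The money multiplier is m = (1 + c) / (rr + e + c) = (1 + 0.21) / (0.051 + 0.093 + 0.21) ≈ 3.41808.
The purchase adds 7 billion of base, so ΔM = m × ΔMB = 3.41808 × (+7) ≈ 23.9266 billion.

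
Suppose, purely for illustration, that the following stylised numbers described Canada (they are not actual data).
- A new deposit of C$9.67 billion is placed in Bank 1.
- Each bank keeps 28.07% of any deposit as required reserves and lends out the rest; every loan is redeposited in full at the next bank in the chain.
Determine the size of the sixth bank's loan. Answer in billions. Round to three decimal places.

C$1.339 billion

Each bank lends a fraction (1 − rr) = 0.7193 of the deposit it receives, so Bank 6 receives 9.67·0.7193^5 and lends 9.67·0.7193^6 ≈ 1.3393 billion.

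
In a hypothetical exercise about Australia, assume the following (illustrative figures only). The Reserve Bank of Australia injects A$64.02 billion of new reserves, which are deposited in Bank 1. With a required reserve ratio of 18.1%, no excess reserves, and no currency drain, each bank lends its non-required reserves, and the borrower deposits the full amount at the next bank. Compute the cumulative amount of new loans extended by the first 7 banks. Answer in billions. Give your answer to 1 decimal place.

A$218.1 billion

Bank i lends (1 − rr)^i of the original deposit: Bank 1 lends 64.02·0.8190 ≈ 52.4324, Bank 2 lends 64.02·0.8190² ≈ 42.9421, and so on.
Summing a geometric series: total = 64.02·[0.8190·(1 − 0.8190^7) / (1 − 0.8190)] ≈ 218.0824 billion.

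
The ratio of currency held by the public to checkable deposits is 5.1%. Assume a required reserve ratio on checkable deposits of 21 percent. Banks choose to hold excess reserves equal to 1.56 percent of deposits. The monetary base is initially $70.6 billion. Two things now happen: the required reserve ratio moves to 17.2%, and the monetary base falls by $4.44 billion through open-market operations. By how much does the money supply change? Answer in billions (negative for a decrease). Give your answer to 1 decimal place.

$23.2 billion

Before: m₁ = (1 + 0.051) / (0.21 + 0.0156 + 0.051) ≈ 3.7997, MB₁ = 70.6, so M₁ = 3.7997 × 70.6 ≈ 268.2588 billion.
After: m₂ = (1 + 0.051) / (0.172 + 0.0156 + 0.051) ≈ 4.4049, MB₂ = 70.6 − 4.44 = 66.16, so M₂ = 4.4049 × 66.16 ≈ 291.4282 billion.
ΔM = M₂ − M₁ = 291.4282 − 268.2588 = 23.1694 billion.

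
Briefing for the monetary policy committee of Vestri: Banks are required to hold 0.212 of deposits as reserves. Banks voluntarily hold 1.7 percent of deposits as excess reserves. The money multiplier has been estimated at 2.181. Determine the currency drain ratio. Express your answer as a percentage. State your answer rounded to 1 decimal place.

Using m = 2.181. From m = (1 + c)/(c + rr + e), rearranging gives 1 + c = m·(c + rr + e), so c·(1 − m) = m·(rr + e) − 1.
Hence c = [m·(rr + e) − 1]/(1 − m) = [2.181 × (0.212 + 0.017) − 1] / (1 − 2.181) ≈ 0.423837.

42.4%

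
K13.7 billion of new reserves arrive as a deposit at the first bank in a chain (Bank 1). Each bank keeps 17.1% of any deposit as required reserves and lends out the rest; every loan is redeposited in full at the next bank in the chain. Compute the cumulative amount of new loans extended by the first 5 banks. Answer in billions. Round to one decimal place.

Bank i lends (1 − rr)^i of the original deposit: Bank 1 lends 13.7·0.8290 = 11.3573, Bank 2 lends 13.7·0.8290² ≈ 9.4152, and so on.
Summing a geometric series: total = 13.7·[0.8290·(1 − 0.8290^5) / (1 − 0.8290)] ≈ 40.4123 billion.

K40.4 billion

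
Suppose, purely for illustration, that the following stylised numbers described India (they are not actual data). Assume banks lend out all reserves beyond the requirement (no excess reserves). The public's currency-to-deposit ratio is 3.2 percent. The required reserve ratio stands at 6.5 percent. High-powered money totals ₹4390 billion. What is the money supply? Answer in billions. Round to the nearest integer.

The money multiplier is m = (1 + c) / (rr + c) = (1 + 0.032) / (0.065 + 0.032) ≈ 10.63918.
So M = m × MB = 10.63918 × 4390 = 46706.0002 billion.

₹46706 billion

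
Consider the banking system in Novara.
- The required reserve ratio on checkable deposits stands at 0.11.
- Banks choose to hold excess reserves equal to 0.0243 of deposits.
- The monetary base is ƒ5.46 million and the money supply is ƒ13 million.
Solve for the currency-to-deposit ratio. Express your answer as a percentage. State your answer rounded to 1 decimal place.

Using m = M/MB = 13/5.46 ≈ 2.380952. From m = (1 + c)/(c + rr + e), rearranging gives 1 + c = m·(c + rr + e), so c·(1 − m) = m·(rr + e) − 1.
Hence c = [m·(rr + e) − 1]/(1 − m) = [2.380952 × (0.11 + 0.0243) − 1] / (1 − 2.380952) ≈ 0.492586.

49.3%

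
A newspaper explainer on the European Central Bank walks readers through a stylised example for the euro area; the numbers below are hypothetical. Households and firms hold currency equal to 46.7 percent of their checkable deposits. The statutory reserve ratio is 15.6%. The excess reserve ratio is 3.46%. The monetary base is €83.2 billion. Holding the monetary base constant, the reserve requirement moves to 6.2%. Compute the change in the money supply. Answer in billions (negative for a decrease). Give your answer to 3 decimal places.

€30.956 billion

Initially m₁ = (1 + 0.467) / (0.156 + 0.0346 + 0.467) ≈ 2.230839, so M₁ = 2.230839 × 83.2 ≈ 185.6058 billion.
After the change m₂ = (1 + 0.467) / (0.062 + 0.0346 + 0.467) ≈ 2.602910, so M₂ = 2.602910 × 83.2 ≈ 216.5621 billion.
ΔM = M₂ − M₁ = 216.5621 − 185.6058 = 30.9563 billion.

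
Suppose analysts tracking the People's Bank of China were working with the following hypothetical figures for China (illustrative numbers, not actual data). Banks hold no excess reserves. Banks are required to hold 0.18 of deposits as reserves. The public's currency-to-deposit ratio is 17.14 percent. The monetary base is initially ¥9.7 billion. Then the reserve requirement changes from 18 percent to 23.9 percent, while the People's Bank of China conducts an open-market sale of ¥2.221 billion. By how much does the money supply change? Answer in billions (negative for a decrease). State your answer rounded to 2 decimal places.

Before: m₁ = (1 + 0.1714) / (0.18 + 0.1714) ≈ 3.3335, MB₁ = 9.7, so M₁ = 3.3335 × 9.7 ≈ 32.3349 billion.
After: m₂ = (1 + 0.1714) / (0.239 + 0.1714) ≈ 2.8543, MB₂ = 9.7 − 2.221 = 7.479, so M₂ = 2.8543 × 7.479 ≈ 21.3473 billion.
ΔM = M₂ − M₁ = 21.3473 − 32.3349 = -10.9876 billion.

-10.99 billion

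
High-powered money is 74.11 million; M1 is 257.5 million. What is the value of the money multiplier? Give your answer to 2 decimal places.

The money multiplier is m = M / MB = 257.5 / 74.11 ≈ 3.47456.

3.47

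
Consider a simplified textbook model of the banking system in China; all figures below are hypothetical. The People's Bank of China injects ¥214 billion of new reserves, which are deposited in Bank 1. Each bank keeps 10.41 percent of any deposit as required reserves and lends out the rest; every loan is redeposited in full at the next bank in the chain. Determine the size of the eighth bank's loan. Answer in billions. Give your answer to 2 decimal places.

Each bank lends a fraction (1 − rr) = 0.8959 of the deposit it receives, so Bank 8 receives 214·0.8959^7 and lends 214·0.8959^8 ≈ 88.8158 billion.

¥88.82 billion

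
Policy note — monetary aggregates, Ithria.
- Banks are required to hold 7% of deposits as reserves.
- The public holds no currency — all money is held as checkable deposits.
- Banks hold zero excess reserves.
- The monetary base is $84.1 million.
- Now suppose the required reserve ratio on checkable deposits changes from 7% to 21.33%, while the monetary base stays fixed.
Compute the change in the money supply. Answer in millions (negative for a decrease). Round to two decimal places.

Initially m₁ = 1 / (0.07) ≈ 14.28571, so M₁ = 14.28571 × 84.1 ≈ 1201.4282 million.
After the change m₂ = 1 / (0.2133) ≈ 4.68823, so M₂ = 4.68823 × 84.1 ≈ 394.2801 million.
ΔM = M₂ − M₁ = 394.2801 − 1201.4282 = -807.1481 million.

-807.15 million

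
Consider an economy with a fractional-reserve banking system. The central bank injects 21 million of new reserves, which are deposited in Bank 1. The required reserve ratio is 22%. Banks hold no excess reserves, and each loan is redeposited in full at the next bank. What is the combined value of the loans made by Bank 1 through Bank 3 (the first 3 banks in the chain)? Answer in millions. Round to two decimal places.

39.12 million

Bank i lends (1 − rr)^i of the original deposit: Bank 1 lends 21·0.7800 = 16.3800, Bank 2 lends 21·0.7800² = 12.7764, and so on.
Summing a geometric series: total = 21·[0.7800·(1 − 0.7800^3) / (1 − 0.7800)] ≈ 39.1220 million.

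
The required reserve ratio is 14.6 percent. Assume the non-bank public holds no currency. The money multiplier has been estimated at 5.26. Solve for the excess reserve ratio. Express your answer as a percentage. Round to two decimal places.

4.41%

Using m = 5.26. Since m = (1 + c)/(c + rr + e), the denominator satisfies c + rr + e = (1 + c)/m = (1 + 0) / 5.26 ≈ 0.190114.
With c = 0 and rr = 0.146, the excess reserve ratio is 0.190114 − 0 − 0.146 = 0.044114.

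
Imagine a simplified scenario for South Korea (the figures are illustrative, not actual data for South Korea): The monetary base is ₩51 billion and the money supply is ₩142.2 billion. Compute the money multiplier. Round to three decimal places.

The money multiplier is m = M / MB = 142.2 / 51 ≈ 2.78824.

2.788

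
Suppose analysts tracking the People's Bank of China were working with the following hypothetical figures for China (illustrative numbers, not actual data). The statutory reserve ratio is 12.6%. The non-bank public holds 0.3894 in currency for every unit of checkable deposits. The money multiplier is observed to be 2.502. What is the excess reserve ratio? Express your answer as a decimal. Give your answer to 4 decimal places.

0.0399

Using m = 2.502. Since m = (1 + c)/(c + rr + e), the denominator satisfies c + rr + e = (1 + c)/m = (1 + 0.3894) / 2.502 ≈ 0.555316.
With c = 0.3894 and rr = 0.126, the excess reserve ratio is 0.555316 − 0.3894 − 0.126 = 0.039916.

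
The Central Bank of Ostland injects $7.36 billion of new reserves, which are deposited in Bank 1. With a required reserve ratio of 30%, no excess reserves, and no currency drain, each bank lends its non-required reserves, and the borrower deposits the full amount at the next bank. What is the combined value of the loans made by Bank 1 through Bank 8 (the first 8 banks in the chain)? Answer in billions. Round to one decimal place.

$16.2 billion

Bank i lends (1 − rr)^i of the original deposit: Bank 1 lends 7.36·0.7000 = 5.1520, Bank 2 lends 7.36·0.7000² = 3.6064, and so on.
Summing a geometric series: total = 7.36·[0.7000·(1 − 0.7000^8) / (1 − 0.7000)] ≈ 16.1833 billion.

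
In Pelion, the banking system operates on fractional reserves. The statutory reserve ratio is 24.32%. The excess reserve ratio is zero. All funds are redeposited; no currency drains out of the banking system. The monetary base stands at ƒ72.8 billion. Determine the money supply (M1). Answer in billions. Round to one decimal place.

ƒ299.3 billion

With no currency drain or excess reserves, the money multiplier is m = 1/rr = 1/0.2432 ≈ 4.1118.
Money supply M = m × MB = 4.1118 × 72.8 ≈ 299.339 billion.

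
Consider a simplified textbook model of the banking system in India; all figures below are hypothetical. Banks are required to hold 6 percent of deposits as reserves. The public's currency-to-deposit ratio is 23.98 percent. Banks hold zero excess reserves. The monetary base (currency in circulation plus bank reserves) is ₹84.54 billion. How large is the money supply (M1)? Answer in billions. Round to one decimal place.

₹349.6 billion

The money multiplier is m = (1 + c) / (rr + c) = (1 + 0.2398) / (0.06 + 0.2398) ≈ 4.1354.
So M = m × MB = 4.1354 × 84.54 ≈ 349.6067 billion.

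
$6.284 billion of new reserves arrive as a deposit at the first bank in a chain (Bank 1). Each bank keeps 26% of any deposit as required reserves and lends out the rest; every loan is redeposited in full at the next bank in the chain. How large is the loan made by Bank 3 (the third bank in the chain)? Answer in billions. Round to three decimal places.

Each bank lends a fraction (1 − rr) = 0.7400 of the deposit it receives, so Bank 3 receives 6.284·0.7400^2 and lends 6.284·0.7400^3 ≈ 2.5464 billion.

$2.546 billion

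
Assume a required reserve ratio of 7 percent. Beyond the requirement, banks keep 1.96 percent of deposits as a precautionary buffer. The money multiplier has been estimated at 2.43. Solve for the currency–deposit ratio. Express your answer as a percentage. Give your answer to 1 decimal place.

54.7%

Using m = 2.43. From m = (1 + c)/(c + rr + e), rearranging gives 1 + c = m·(c + rr + e), so c·(1 − m) = m·(rr + e) − 1.
Hence c = [m·(rr + e) − 1]/(1 − m) = [2.43 × (0.07 + 0.0196) − 1] / (1 − 2.43) ≈ 0.547043.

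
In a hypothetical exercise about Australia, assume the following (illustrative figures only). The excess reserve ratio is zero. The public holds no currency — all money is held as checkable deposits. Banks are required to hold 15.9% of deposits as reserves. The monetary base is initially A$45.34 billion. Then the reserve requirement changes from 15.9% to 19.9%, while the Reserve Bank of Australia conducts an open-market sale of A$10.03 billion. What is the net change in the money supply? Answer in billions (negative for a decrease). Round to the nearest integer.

Before: m₁ = 1 / (0.159) ≈ 6.2893, MB₁ = 45.34, so M₁ = 6.2893 × 45.34 ≈ 285.1569 billion.
After: m₂ = 1 / (0.199) ≈ 5.0251, MB₂ = 45.34 − 10.03 = 35.31, so M₂ = 5.0251 × 35.31 ≈ 177.4363 billion.
ΔM = M₂ − M₁ = 177.4363 − 285.1569 = -107.7206 billion.

-108 billion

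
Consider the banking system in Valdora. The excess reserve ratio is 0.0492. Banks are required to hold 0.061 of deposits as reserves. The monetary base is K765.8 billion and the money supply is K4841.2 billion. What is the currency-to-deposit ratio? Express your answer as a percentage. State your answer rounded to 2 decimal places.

5.70%

Using m = M/MB = 4841.2/765.8 ≈ 6.321755. From m = (1 + c)/(c + rr + e), rearranging gives 1 + c = m·(c + rr + e), so c·(1 − m) = m·(rr + e) − 1.
Hence c = [m·(rr + e) − 1]/(1 − m) = [6.321755 × (0.061 + 0.0492) − 1] / (1 − 6.321755) ≈ 0.057000.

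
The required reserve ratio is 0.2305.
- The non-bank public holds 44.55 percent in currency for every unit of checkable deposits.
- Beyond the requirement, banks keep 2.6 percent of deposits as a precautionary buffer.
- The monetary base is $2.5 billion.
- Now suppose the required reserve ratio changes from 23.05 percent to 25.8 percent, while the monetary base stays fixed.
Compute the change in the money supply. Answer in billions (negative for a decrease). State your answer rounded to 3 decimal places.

Initially m₁ = (1 + 0.4455) / (0.2305 + 0.026 + 0.4455) ≈ 2.05912, so M₁ = 2.05912 × 2.5 = 5.1478 billion.
After the change m₂ = (1 + 0.4455) / (0.258 + 0.026 + 0.4455) ≈ 1.98149, so M₂ = 1.98149 × 2.5 ≈ 4.9537 billion.
ΔM = M₂ − M₁ = 4.9537 − 5.1478 = -0.1941 billion.

-0.194 billion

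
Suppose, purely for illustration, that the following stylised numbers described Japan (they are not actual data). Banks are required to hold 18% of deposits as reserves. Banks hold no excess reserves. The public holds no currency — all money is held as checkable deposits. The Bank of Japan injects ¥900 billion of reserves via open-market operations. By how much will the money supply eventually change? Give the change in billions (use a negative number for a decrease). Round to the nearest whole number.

¥5000 billion

The simple money multiplier is m = 1/rr = 1/0.18 ≈ 5.5556.
An open-market purchase increases the monetary base by 900 billion, so ΔM = m × ΔMB = 5.5556 × 900 = 5000.04 billion.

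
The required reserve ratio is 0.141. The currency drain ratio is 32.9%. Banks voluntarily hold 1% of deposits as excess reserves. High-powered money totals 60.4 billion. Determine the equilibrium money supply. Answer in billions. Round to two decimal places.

The money multiplier is m = (1 + c) / (rr + e + c) = (1 + 0.329) / (0.141 + 0.01 + 0.329) = 2.76875.
So M = m × MB = 2.76875 × 60.4 = 167.2325 billion.

167.23 billion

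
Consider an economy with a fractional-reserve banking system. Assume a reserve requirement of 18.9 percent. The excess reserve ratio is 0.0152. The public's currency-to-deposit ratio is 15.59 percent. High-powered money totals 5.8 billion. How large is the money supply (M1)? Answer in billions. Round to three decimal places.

18.618 billion

The money multiplier is m = (1 + c) / (rr + e + c) = (1 + 0.1559) / (0.189 + 0.0152 + 0.1559) ≈ 3.20994.
So M = m × MB = 3.20994 × 5.8 ≈ 18.6177 billion.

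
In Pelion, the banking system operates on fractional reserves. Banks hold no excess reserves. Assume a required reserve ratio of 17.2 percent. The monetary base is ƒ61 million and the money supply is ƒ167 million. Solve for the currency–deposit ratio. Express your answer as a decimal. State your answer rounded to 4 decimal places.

Using m = M/MB = 167/61 ≈ 2.737705. From m = (1 + c)/(c + rr + e), rearranging gives 1 + c = m·(c + rr + e), so c·(1 − m) = m·(rr + e) − 1.
Hence c = [m·(rr + e) − 1]/(1 − m) = [2.737705 × (0.172 + 0) − 1] / (1 − 2.737705) ≈ 0.304491.

0.3045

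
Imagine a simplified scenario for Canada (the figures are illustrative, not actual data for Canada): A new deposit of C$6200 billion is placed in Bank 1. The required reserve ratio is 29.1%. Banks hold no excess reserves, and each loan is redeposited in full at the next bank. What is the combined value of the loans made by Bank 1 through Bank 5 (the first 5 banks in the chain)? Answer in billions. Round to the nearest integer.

C$12400 billion

Bank i lends (1 − rr)^i of the original deposit: Bank 1 lends 6200·0.7090 = 4395.8000, Bank 2 lends 6200·0.7090² = 3116.6222, and so on.
Summing a geometric series: total = 6200·[0.7090·(1 − 0.7090^5) / (1 − 0.7090)] ≈ 12399.5408 billion.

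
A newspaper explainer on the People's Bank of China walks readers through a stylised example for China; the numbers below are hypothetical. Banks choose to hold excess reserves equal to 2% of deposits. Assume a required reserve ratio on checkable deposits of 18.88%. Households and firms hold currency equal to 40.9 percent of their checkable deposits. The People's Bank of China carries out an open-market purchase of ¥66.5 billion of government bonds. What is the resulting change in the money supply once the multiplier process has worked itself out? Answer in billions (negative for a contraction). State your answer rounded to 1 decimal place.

¥151.7 billion

The money multiplier is m = (1 + c) / (rr + e + c) = (1 + 0.409) / (0.1888 + 0.02 + 0.409) ≈ 2.2807.
The purchase adds 66.5 billion of base, so ΔM = m × ΔMB = 2.2807 × (+66.5) ≈ 151.6666 billion.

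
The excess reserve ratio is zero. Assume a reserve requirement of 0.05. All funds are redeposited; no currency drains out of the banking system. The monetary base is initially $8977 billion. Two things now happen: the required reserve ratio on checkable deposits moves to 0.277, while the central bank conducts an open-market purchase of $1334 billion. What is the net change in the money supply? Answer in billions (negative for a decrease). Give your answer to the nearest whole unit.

-142316 billion

Before: m₁ = 1 / (0.05) = 20, MB₁ = 8977, so M₁ = 20 × 8977 = 179540 billion.
After: m₂ = 1 / (0.277) ≈ 3.610108, MB₂ = 8977 + 1334 = 10311, so M₂ = 3.610108 × 10311 ≈ 37223.8236 billion.
ΔM = M₂ − M₁ = 37223.8236 − 179540 = -142316.1764 billion.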